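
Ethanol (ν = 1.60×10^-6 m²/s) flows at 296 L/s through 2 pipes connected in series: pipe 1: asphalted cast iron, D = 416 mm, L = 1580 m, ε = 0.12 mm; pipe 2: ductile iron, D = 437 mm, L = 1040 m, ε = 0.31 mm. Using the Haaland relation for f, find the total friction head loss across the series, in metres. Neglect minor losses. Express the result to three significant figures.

Pipe 1: V = 2.178 m/s, Re = 5.66×10^5, ε/D = 2.88×10^-4, f = 0.01594, h_1 = f(L/D)V²/2g = 14.63 m
Pipe 2: V = 1.974 m/s, Re = 5.39×10^5, ε/D = 7.09×10^-4, f = 0.01875, h_2 = f(L/D)V²/2g = 8.856 m
Series → Q common, losses add: H = Σh = 23.49 m

H ≈ 23.5 m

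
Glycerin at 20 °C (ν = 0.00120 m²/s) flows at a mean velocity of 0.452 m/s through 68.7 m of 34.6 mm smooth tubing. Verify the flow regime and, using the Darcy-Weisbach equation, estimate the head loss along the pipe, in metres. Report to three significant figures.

h_f ≈ 102 m

Re = VD/ν = 0.452·0.03460/0.00120 = 13.0 → laminar (Re < 2300)
f = 64/Re = 4.911
h_f = f(L/D)V²/(2g) = 4.911·(68.7/0.03460)·0.452²/(2·9.81) = 101.5 m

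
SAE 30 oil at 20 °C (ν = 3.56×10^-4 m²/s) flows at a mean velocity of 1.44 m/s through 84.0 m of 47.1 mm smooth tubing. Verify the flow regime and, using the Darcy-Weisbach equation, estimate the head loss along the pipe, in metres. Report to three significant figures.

Re = VD/ν = 1.44·0.04710/3.56×10^-4 = 191 → laminar (Re < 2300)
f = 64/Re = 0.3359
h_f = f(L/D)V²/(2g) = 0.3359·(84.0/0.04710)·1.44²/(2·9.81) = 63.32 m

h_f ≈ 63.3 m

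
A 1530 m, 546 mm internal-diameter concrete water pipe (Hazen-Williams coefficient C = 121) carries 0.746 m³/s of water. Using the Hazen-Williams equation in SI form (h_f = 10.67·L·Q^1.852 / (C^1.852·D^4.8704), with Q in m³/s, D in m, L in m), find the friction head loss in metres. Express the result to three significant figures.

h_f ≈ 25.1 m

h_f = 10.67·1530·0.746^1.852 / (121^1.852·0.546^4.8704) = 25.11 m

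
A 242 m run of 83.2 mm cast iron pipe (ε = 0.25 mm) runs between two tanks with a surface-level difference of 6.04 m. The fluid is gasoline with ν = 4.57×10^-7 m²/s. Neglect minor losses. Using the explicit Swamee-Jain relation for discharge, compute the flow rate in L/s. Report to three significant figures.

Q ≈ 6.71 L/s

Swamee-Jain (Type II): Q = -0.965·√(gD⁵h_f/L)·ln[ε/(3.7D) + √(3.17ν²L/(gD³h_f))]
√(gD⁵h_f/L) = √(9.81·0.0832⁵·6.04/242) = 9.880×10^-4
ε/(3.7D) = 8.12×10^-4; √(3.17ν²L/(gD³h_f)) = 6.85×10^-5
Q = -0.965·9.880×10^-4·ln(8.806×10^-4) = 0.006707 m³/s
Check: V = 1.23 m/s, Re = 2.25×10^5, f = 0.02695, h_f = 6.08 m ≈ 6.04 m ✓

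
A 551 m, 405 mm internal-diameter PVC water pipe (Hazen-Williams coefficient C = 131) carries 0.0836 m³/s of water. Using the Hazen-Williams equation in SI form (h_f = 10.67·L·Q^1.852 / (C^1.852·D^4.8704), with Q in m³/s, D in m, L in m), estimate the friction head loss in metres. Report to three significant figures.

h_f ≈ 0.581 m

h_f = 10.67·551·0.0836^1.852 / (131^1.852·0.405^4.8704) = 0.5806 m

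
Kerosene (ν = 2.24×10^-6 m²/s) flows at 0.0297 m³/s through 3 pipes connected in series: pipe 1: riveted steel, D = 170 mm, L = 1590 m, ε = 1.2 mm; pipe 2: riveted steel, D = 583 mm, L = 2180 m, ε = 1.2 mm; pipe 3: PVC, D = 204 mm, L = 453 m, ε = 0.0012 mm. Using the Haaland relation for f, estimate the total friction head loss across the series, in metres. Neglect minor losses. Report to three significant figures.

H ≈ 30.0 m

Pipe 1: V = 1.308 m/s, Re = 9.93×10^4, ε/D = 0.00706, f = 0.03456, h_1 = f(L/D)V²/2g = 28.21 m
Pipe 2: V = 0.1113 m/s, Re = 2.90×10^4, ε/D = 0.00206, f = 0.02806, h_2 = f(L/D)V²/2g = 0.06619 m
Pipe 3: V = 0.9087 m/s, Re = 8.28×10^4, ε/D = 5.88×10^-6, f = 0.01857, h_3 = f(L/D)V²/2g = 1.735 m
Series → Q common, losses add: H = Σh = 30.01 m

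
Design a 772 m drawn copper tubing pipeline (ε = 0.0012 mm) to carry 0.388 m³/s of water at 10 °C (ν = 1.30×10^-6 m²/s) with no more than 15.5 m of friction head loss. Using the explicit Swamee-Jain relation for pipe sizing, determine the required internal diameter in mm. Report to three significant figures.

Swamee-Jain (Type III): D = 0.66·[ε^1.25·(LQ²/(gh_f))^4.75 + ν·Q^9.4·(L/(gh_f))^5.2]^0.04
LQ²/(gh_f) = 0.7643; L/(gh_f) = 5.077
Term 1 = ε^1.25·(…)^4.75 = 1.11×10^-8; Term 2 = ν·Q^9.4·(…)^5.2 = 8.28×10^-7
D = 0.66·(1.11×10^-8 + 8.28×10^-7)^0.04 = 0.3771 m = 377 mm
Check: V = 3.47 m/s, Re = 1.01×10^6, f = 0.01167, h_f = 14.7 m ≈ 15.5 m ✓

D ≈ 377 mm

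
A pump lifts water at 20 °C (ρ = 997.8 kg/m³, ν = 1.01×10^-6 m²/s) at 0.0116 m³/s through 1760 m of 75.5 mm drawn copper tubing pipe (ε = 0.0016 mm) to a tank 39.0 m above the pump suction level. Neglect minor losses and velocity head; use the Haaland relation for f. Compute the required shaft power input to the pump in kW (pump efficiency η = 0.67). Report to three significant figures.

P_shaft ≈ 27.9 kW

V = 4Q/(πD²) = 2.591 m/s; Re = 1.94×10^5; ε/D = 2.12×10^-5; f = 0.01573
h_f = f(L/D)V²/2g = 125.4 m
Total head H = z + h_f = 39.0 + 125.4 = 164.4 m
P_hyd = ρgQH = 997.8·9.81·0.0116·164.4 = 18.67 kW
P_shaft = P_hyd/η = 18.67/0.67 = 27.87 kW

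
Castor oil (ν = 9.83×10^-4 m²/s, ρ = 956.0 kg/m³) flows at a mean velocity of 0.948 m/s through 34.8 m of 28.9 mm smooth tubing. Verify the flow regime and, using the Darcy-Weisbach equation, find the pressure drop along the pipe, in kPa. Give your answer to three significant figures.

Re = VD/ν = 0.948·0.02890/9.83×10^-4 = 27.9 → laminar (Re < 2300)
f = 64/Re = 2.296
h_f = f(L/D)V²/(2g) = 2.296·(34.8/0.02890)·0.948²/(2·9.81) = 126.7 m
Δp = ρg·h_f = 956.0·9.81·126.7 = 1188 kPa

Δp ≈ 1190 kPa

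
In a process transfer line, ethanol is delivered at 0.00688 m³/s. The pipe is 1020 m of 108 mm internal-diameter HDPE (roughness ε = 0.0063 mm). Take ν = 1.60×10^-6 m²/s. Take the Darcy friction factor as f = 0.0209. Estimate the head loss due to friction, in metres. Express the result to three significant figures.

h_f ≈ 5.67 m

V = 4Q/(πD²) = 4·0.00688/(π·0.108²) = 0.7510 m/s
h_f = f(L/D)V²/(2g) = 0.02090·(1020/0.108)·0.7510²/(2·9.81) = 5.674 m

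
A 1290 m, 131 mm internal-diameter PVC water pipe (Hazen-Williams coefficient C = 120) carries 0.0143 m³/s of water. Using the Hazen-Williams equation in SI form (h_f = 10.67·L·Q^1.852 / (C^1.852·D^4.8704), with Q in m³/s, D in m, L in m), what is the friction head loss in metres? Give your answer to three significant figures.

h_f ≈ 14.8 m

h_f = 10.67·1290·0.0143^1.852 / (120^1.852·0.131^4.8704) = 14.83 m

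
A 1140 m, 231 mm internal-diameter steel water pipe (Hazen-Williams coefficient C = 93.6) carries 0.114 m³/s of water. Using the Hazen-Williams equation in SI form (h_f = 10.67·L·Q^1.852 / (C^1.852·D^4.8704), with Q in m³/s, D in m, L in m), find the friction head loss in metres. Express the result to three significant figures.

h_f ≈ 61.3 m

h_f = 10.67·1140·0.114^1.852 / (93.6^1.852·0.231^4.8704) = 61.25 m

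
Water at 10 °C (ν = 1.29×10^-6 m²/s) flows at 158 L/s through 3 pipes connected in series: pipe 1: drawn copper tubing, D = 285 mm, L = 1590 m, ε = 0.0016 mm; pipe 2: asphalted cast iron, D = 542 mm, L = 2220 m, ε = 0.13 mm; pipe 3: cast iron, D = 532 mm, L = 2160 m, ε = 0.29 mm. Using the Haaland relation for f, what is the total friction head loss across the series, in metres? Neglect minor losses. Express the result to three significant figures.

Pipe 1: V = 2.477 m/s, Re = 5.47×10^5, ε/D = 5.61×10^-6, f = 0.01292, h_1 = f(L/D)V²/2g = 22.54 m
Pipe 2: V = 0.6848 m/s, Re = 2.88×10^5, ε/D = 2.40×10^-4, f = 0.01644, h_2 = f(L/D)V²/2g = 1.609 m
Pipe 3: V = 0.7108 m/s, Re = 2.93×10^5, ε/D = 5.45×10^-4, f = 0.01836, h_3 = f(L/D)V²/2g = 1.919 m
Series → Q common, losses add: H = Σh = 26.07 m

H ≈ 26.1 m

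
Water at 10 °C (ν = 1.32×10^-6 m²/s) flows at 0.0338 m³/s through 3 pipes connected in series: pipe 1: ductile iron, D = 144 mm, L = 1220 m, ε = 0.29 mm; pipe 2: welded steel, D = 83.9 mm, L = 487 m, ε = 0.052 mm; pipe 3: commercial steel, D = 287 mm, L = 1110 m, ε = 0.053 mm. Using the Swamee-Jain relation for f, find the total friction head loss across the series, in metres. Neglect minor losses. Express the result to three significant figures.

H ≈ 253 m

Pipe 1: V = 2.075 m/s, Re = 2.26×10^5, ε/D = 0.00201, f = 0.02442, h_1 = f(L/D)V²/2g = 45.42 m
Pipe 2: V = 6.114 m/s, Re = 3.89×10^5, ε/D = 6.20×10^-4, f = 0.01871, h_2 = f(L/D)V²/2g = 206.9 m
Pipe 3: V = 0.5225 m/s, Re = 1.14×10^5, ε/D = 1.85×10^-4, f = 0.01852, h_3 = f(L/D)V²/2g = 0.9965 m
Series → Q common, losses add: H = Σh = 253.3 m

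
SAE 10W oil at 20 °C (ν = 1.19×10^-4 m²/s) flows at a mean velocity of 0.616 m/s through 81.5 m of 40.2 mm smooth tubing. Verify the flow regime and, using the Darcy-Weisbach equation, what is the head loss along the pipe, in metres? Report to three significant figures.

h_f ≈ 12.1 m

Re = VD/ν = 0.616·0.04020/1.19×10^-4 = 208 → laminar (Re < 2300)
f = 64/Re = 0.3076
h_f = f(L/D)V²/(2g) = 0.3076·(81.5/0.04020)·0.616²/(2·9.81) = 12.06 m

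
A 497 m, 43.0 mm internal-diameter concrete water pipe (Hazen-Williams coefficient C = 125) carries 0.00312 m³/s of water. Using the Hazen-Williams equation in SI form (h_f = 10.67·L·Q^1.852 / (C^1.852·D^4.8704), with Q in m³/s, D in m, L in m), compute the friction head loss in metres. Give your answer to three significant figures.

h_f = 10.67·497·0.00312^1.852 / (125^1.852·0.0430^4.8704) = 71.74 m

h_f ≈ 71.7 m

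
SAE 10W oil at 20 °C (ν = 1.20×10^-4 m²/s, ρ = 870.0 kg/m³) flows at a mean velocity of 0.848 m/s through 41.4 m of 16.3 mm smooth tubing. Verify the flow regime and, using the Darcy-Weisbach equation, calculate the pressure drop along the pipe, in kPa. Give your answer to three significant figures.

Re = VD/ν = 0.848·0.01630/1.20×10^-4 = 115 → laminar (Re < 2300)
f = 64/Re = 0.5556
h_f = f(L/D)V²/(2g) = 0.5556·(41.4/0.01630)·0.848²/(2·9.81) = 51.72 m
Δp = ρg·h_f = 870.0·9.81·51.72 = 441.4 kPa

Δp ≈ 441 kPa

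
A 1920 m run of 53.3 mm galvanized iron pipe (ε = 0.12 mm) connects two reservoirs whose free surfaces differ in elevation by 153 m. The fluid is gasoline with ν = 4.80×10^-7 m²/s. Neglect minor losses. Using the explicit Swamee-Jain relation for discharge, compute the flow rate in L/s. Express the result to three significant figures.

Swamee-Jain (Type II): Q = -0.965·√(gD⁵h_f/L)·ln[ε/(3.7D) + √(3.17ν²L/(gD³h_f))]
√(gD⁵h_f/L) = √(9.81·0.0533⁵·153/1920) = 5.799×10^-4
ε/(3.7D) = 6.08×10^-4; √(3.17ν²L/(gD³h_f)) = 7.86×10^-5
Q = -0.965·5.799×10^-4·ln(6.870×10^-4) = 0.004076 m³/s
Check: V = 1.83 m/s, Re = 2.03×10^5, f = 0.02516, h_f = 154 m ≈ 153 m ✓

Q ≈ 4.08 L/s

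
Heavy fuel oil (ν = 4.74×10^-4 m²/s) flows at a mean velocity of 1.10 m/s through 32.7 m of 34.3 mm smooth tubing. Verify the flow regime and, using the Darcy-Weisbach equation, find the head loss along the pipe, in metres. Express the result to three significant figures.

Re = VD/ν = 1.10·0.03430/4.74×10^-4 = 79.6 → laminar (Re < 2300)
f = 64/Re = 0.8040
h_f = f(L/D)V²/(2g) = 0.8040·(32.7/0.03430)·1.10²/(2·9.81) = 47.27 m

h_f ≈ 47.3 m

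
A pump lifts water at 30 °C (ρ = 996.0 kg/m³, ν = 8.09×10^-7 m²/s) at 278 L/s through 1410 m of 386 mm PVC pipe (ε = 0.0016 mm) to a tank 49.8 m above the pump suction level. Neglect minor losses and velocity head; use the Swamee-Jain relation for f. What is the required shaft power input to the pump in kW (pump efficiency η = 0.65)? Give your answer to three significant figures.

V = 4Q/(πD²) = 2.376 m/s; Re = 1.13×10^6; ε/D = 4.15×10^-6; f = 0.01148
h_f = f(L/D)V²/2g = 12.06 m
Total head H = z + h_f = 49.8 + 12.06 = 61.86 m
P_hyd = ρgQH = 996.0·9.81·0.278·61.86 = 168.0 kW
P_shaft = P_hyd/η = 168.0/0.65 = 258.5 kW

P_shaft ≈ 259 kW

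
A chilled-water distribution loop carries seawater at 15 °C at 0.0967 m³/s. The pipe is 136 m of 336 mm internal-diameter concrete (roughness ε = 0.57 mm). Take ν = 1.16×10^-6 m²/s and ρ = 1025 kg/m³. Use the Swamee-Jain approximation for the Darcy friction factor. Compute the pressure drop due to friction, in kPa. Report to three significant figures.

V = 4Q/(πD²) = 4·0.0967/(π·0.336²) = 1.091 m/s
Re = VD/ν = 1.091·0.336/1.16×10^-6 = 3.16×10^5 → turbulent
ε/D = 0.57/336 = 0.00170
Swamee-Jain: f = 0.02322
h_f = f(L/D)V²/(2g) = 0.02322·(136/0.336)·1.091²/(2·9.81) = 0.5696 m
Δp = ρg·h_f = 1025·9.81·0.5696 = 5.728 kPa

Δp ≈ 5.73 kPa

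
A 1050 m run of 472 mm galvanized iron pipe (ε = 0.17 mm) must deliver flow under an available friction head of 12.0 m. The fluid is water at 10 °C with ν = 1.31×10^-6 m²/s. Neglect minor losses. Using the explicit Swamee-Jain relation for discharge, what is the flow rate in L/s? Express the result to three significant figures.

Swamee-Jain (Type II): Q = -0.965·√(gD⁵h_f/L)·ln[ε/(3.7D) + √(3.17ν²L/(gD³h_f))]
√(gD⁵h_f/L) = √(9.81·0.472⁵·12.0/1050) = 0.05125
ε/(3.7D) = 9.73×10^-5; √(3.17ν²L/(gD³h_f)) = 2.15×10^-5
Q = -0.965·0.05125·ln(1.188×10^-4) = 0.4470 m³/s
Check: V = 2.55 m/s, Re = 9.20×10^5, f = 0.01632, h_f = 12.1 m ≈ 12.0 m ✓

Q ≈ 447 L/s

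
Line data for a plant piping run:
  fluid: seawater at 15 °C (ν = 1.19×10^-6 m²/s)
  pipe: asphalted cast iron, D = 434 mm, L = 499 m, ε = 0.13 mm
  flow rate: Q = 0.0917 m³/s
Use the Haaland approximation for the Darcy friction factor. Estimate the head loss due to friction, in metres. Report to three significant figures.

V = 4Q/(πD²) = 4·0.0917/(π·0.434²) = 0.6199 m/s
Re = VD/ν = 0.6199·0.434/1.19×10^-6 = 2.26×10^5 → turbulent
ε/D = 0.13/434 = 3.00×10^-4
Haaland: f = 0.01727
h_f = f(L/D)V²/(2g) = 0.01727·(499/0.434)·0.6199²/(2·9.81) = 0.3889 m

h_f ≈ 0.389 m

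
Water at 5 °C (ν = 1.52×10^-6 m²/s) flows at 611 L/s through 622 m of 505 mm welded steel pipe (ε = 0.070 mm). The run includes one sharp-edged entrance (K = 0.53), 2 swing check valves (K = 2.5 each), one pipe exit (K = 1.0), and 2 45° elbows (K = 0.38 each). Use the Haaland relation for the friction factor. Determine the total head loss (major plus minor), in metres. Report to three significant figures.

H_L ≈ 11.5 m

V = 4Q/(πD²) = 3.050 m/s; V²/2g = 0.4743 m
Re = 1.01×10^6, ε/D = 1.39×10^-4 → f = 0.01385 (Haaland)
Major: h_f = f(L/D)·V²/2g = 0.01385·1232·0.4743 = 8.090 m
Minor: ΣK = 7.29; h_m = ΣK·V²/2g = 3.458 m
Total H_L = 8.090 + 3.458 = 11.55 m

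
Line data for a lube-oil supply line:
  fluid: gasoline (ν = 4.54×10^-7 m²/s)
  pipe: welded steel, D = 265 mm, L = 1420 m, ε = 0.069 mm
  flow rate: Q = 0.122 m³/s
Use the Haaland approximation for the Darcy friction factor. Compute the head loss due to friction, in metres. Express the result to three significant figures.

h_f ≈ 20.2 m

V = 4Q/(πD²) = 4·0.122/(π·0.265²) = 2.212 m/s
Re = VD/ν = 2.212·0.265/4.54×10^-7 = 1.29×10^6 → turbulent
ε/D = 0.069/265 = 2.60×10^-4
Haaland: f = 0.01508
h_f = f(L/D)V²/(2g) = 0.01508·(1420/0.265)·2.212²/(2·9.81) = 20.15 m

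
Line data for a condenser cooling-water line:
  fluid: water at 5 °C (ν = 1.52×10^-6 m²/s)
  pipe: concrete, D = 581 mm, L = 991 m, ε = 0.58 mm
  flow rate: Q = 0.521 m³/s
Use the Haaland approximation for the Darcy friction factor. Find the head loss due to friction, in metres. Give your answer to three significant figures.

h_f ≈ 6.72 m

V = 4Q/(πD²) = 4·0.521/(π·0.581²) = 1.965 m/s
Re = VD/ν = 1.965·0.581/1.52×10^-6 = 7.51×10^5 → turbulent
ε/D = 0.58/581 = 9.98×10^-4
Haaland: f = 0.02002
h_f = f(L/D)V²/(2g) = 0.02002·(991/0.581)·1.965²/(2·9.81) = 6.721 m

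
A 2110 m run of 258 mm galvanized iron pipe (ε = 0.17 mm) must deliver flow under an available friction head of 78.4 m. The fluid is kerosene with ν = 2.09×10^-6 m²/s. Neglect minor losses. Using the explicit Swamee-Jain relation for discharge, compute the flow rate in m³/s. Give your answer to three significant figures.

Swamee-Jain (Type II): Q = -0.965·√(gD⁵h_f/L)·ln[ε/(3.7D) + √(3.17ν²L/(gD³h_f))]
√(gD⁵h_f/L) = √(9.81·0.258⁵·78.4/2110) = 0.02041
ε/(3.7D) = 1.78×10^-4; √(3.17ν²L/(gD³h_f)) = 4.70×10^-5
Q = -0.965·0.02041·ln(2.251×10^-4) = 0.1654 m³/s
Check: V = 3.16 m/s, Re = 3.91×10^5, f = 0.01891, h_f = 79.0 m ≈ 78.4 m ✓

Q ≈ 0.165 m³/s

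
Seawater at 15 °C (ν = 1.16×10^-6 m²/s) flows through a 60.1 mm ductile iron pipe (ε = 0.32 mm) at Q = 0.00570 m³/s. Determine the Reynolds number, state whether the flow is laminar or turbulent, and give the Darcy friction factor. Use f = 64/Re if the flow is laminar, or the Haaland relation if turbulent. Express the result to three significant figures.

V = 4Q/(πD²) = 2.009 m/s
Re = VD/ν = 2.009·0.0601/1.16×10^-6 = 1.04×10^5
Re > 4000 → turbulent; ε/D = 0.00532
Haaland: f = 0.03180

Re ≈ 1.04×10^5; turbulent; f ≈ 0.0318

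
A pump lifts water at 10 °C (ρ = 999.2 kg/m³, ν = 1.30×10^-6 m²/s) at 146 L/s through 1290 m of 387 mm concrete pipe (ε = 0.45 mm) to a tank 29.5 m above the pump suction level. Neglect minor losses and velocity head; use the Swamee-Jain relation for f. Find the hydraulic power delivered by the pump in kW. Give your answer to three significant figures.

V = 4Q/(πD²) = 1.241 m/s; Re = 3.69×10^5; ε/D = 0.00116; f = 0.02123
h_f = f(L/D)V²/2g = 5.557 m
Total head H = z + h_f = 29.5 + 5.557 = 35.06 m
P_hyd = ρgQH = 999.2·9.81·0.146·35.06 = 50.17 kW

P_hyd ≈ 50.2 kW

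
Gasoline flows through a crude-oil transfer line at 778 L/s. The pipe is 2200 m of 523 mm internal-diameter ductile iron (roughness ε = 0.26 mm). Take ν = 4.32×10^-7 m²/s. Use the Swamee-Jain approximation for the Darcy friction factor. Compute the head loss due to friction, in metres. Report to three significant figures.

V = 4Q/(πD²) = 4·0.778/(π·0.523²) = 3.621 m/s
Re = VD/ν = 3.621·0.523/4.32×10^-7 = 4.38×10^6 → turbulent
ε/D = 0.26/523 = 4.97×10^-4
Swamee-Jain: f = 0.01684
h_f = f(L/D)V²/(2g) = 0.01684·(2200/0.523)·3.621²/(2·9.81) = 47.36 m

h_f ≈ 47.4 m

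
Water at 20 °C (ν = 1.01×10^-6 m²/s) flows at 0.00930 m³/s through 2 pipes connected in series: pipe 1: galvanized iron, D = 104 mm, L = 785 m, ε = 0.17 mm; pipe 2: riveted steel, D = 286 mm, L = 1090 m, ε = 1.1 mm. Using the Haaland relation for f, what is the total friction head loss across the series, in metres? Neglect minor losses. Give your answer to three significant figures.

H ≈ 11.1 m

Pipe 1: V = 1.095 m/s, Re = 1.13×10^5, ε/D = 0.00163, f = 0.02379, h_1 = f(L/D)V²/2g = 10.97 m
Pipe 2: V = 0.1448 m/s, Re = 4.10×10^4, ε/D = 0.00385, f = 0.03047, h_2 = f(L/D)V²/2g = 0.1240 m
Series → Q common, losses add: H = Σh = 11.09 m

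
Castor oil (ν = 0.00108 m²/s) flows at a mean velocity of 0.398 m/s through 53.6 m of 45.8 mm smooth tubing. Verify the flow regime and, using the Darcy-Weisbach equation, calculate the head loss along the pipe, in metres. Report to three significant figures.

h_f ≈ 35.8 m

Re = VD/ν = 0.398·0.04580/0.00108 = 16.9 → laminar (Re < 2300)
f = 64/Re = 3.792
h_f = f(L/D)V²/(2g) = 3.792·(53.6/0.04580)·0.398²/(2·9.81) = 35.83 m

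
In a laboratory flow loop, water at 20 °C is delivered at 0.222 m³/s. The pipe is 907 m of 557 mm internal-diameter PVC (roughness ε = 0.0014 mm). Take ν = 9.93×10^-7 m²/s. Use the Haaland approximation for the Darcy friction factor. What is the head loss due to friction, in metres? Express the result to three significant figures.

h_f ≈ 0.898 m

V = 4Q/(πD²) = 4·0.222/(π·0.557²) = 0.9111 m/s
Re = VD/ν = 0.9111·0.557/9.93×10^-7 = 5.11×10^5 → turbulent
ε/D = 0.0014/557 = 2.51×10^-6
Haaland: f = 0.01304
h_f = f(L/D)V²/(2g) = 0.01304·(907/0.557)·0.9111²/(2·9.81) = 0.8983 m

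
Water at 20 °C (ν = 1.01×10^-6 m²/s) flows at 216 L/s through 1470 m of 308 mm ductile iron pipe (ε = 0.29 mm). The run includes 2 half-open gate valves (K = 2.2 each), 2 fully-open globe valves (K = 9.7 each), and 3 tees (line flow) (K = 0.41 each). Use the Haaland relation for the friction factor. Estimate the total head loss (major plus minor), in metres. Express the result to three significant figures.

V = 4Q/(πD²) = 2.899 m/s; V²/2g = 0.4284 m
Re = 8.84×10^5, ε/D = 9.42×10^-4 → f = 0.01970 (Haaland)
Major: h_f = f(L/D)·V²/2g = 0.01970·4773·0.4284 = 40.28 m
Minor: ΣK = 25.0; h_m = ΣK·V²/2g = 10.72 m
Total H_L = 40.28 + 10.72 = 51.01 m

H_L ≈ 51.0 m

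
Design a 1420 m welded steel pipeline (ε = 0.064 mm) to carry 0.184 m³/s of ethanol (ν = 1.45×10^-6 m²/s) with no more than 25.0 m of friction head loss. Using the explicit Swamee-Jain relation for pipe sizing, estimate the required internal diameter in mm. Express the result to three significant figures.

D ≈ 305 mm

Swamee-Jain (Type III): D = 0.66·[ε^1.25·(LQ²/(gh_f))^4.75 + ν·Q^9.4·(L/(gh_f))^5.2]^0.04
LQ²/(gh_f) = 0.1960; L/(gh_f) = 5.790
Term 1 = ε^1.25·(…)^4.75 = 2.49×10^-9; Term 2 = ν·Q^9.4·(…)^5.2 = 1.65×10^-9
D = 0.66·(2.49×10^-9 + 1.65×10^-9)^0.04 = 0.3049 m = 305 mm
Check: V = 2.52 m/s, Re = 5.30×10^5, f = 0.01553, h_f = 23.4 m ≈ 25.0 m ✓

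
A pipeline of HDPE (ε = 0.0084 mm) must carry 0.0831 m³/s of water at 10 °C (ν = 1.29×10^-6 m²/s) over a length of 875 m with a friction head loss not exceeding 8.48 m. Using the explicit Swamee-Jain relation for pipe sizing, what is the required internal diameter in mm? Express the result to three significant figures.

Swamee-Jain (Type III): D = 0.66·[ε^1.25·(LQ²/(gh_f))^4.75 + ν·Q^9.4·(L/(gh_f))^5.2]^0.04
LQ²/(gh_f) = 0.07263; L/(gh_f) = 10.52
Term 1 = ε^1.25·(…)^4.75 = 1.76×10^-12; Term 2 = ν·Q^9.4·(…)^5.2 = 1.86×10^-11
D = 0.66·(1.76×10^-12 + 1.86×10^-11)^0.04 = 0.2465 m = 247 mm
Check: V = 1.74 m/s, Re = 3.33×10^5, f = 0.01451, h_f = 7.96 m ≈ 8.48 m ✓

D ≈ 247 mm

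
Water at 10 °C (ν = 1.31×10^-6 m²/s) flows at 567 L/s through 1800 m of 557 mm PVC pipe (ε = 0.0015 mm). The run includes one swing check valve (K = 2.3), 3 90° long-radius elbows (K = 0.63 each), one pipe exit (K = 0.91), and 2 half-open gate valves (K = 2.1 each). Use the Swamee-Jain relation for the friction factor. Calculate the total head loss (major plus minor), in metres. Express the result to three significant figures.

V = 4Q/(πD²) = 2.327 m/s; V²/2g = 0.2760 m
Re = 9.89×10^5, ε/D = 2.69×10^-6 → f = 0.01170 (Swamee-Jain)
Major: h_f = f(L/D)·V²/2g = 0.01170·3232·0.2760 = 10.43 m
Minor: ΣK = 9.30; h_m = ΣK·V²/2g = 2.567 m
Total H_L = 10.43 + 2.567 = 13.00 m

H_L ≈ 13.0 m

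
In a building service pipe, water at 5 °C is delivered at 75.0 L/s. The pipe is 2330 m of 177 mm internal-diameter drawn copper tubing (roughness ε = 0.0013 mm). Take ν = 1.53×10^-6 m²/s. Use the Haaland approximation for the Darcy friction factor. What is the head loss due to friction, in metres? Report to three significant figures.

h_f ≈ 87.2 m

V = 4Q/(πD²) = 4·0.0750/(π·0.177²) = 3.048 m/s
Re = VD/ν = 3.048·0.177/1.53×10^-6 = 3.53×10^5 → turbulent
ε/D = 0.0013/177 = 7.34×10^-6
Haaland: f = 0.01398
h_f = f(L/D)V²/(2g) = 0.01398·(2330/0.177)·3.048²/(2·9.81) = 87.16 m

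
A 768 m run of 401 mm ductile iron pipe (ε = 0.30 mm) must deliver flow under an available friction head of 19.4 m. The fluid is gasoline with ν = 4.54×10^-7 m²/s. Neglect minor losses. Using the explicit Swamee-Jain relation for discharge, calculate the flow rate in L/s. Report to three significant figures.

Swamee-Jain (Type II): Q = -0.965·√(gD⁵h_f/L)·ln[ε/(3.7D) + √(3.17ν²L/(gD³h_f))]
√(gD⁵h_f/L) = √(9.81·0.401⁵·19.4/768) = 0.05069
ε/(3.7D) = 2.02×10^-4; √(3.17ν²L/(gD³h_f)) = 6.39×10^-6
Q = -0.965·0.05069·ln(2.086×10^-4) = 0.4146 m³/s
Check: V = 3.28 m/s, Re = 2.90×10^6, f = 0.01850, h_f = 19.5 m ≈ 19.4 m ✓

Q ≈ 415 L/s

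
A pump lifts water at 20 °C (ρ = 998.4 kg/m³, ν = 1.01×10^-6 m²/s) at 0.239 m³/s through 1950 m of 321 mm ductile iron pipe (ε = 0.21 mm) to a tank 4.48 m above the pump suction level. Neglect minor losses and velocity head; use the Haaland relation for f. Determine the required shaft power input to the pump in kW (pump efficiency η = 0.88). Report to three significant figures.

P_shaft ≈ 142 kW

V = 4Q/(πD²) = 2.953 m/s; Re = 9.39×10^5; ε/D = 6.54×10^-4; f = 0.01817
h_f = f(L/D)V²/2g = 49.08 m
Total head H = z + h_f = 4.48 + 49.08 = 53.56 m
P_hyd = ρgQH = 998.4·9.81·0.239·53.56 = 125.4 kW
P_shaft = P_hyd/η = 125.4/0.88 = 142.5 kW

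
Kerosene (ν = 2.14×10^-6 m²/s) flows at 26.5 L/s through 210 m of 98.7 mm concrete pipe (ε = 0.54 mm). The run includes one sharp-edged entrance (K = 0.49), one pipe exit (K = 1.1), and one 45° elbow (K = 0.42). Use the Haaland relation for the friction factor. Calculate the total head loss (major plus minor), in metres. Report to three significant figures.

V = 4Q/(πD²) = 3.464 m/s; V²/2g = 0.6114 m
Re = 1.60×10^5, ε/D = 0.00547 → f = 0.03178 (Haaland)
Major: h_f = f(L/D)·V²/2g = 0.03178·2128·0.6114 = 41.35 m
Minor: ΣK = 2.01; h_m = ΣK·V²/2g = 1.229 m
Total H_L = 41.35 + 1.229 = 42.58 m

H_L ≈ 42.6 m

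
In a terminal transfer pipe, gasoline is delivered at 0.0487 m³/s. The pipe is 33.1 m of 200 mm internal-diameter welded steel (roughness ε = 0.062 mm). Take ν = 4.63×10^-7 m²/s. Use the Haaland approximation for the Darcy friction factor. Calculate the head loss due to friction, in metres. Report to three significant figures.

V = 4Q/(πD²) = 4·0.0487/(π·0.200²) = 1.550 m/s
Re = VD/ν = 1.550·0.200/4.63×10^-7 = 6.70×10^5 → turbulent
ε/D = 0.062/200 = 3.10×10^-4
Haaland: f = 0.01597
h_f = f(L/D)V²/(2g) = 0.01597·(33.1/0.200)·1.550²/(2·9.81) = 0.3237 m

h_f ≈ 0.324 m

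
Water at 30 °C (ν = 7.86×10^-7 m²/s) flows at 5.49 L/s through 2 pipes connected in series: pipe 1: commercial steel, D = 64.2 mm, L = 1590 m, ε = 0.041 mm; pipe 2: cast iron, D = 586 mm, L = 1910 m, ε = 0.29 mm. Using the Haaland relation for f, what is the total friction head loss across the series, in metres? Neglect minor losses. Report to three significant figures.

H ≈ 72.4 m

Pipe 1: V = 1.696 m/s, Re = 1.39×10^5, ε/D = 6.39×10^-4, f = 0.01994, h_1 = f(L/D)V²/2g = 72.40 m
Pipe 2: V = 0.02036 m/s, Re = 1.52×10^4, ε/D = 4.95×10^-4, f = 0.02840, h_2 = f(L/D)V²/2g = 0.001955 m
Series → Q common, losses add: H = Σh = 72.40 m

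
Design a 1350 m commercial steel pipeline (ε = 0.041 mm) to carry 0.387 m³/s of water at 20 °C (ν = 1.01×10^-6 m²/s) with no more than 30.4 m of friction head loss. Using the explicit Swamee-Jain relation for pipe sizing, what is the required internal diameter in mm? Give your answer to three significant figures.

Swamee-Jain (Type III): D = 0.66·[ε^1.25·(LQ²/(gh_f))^4.75 + ν·Q^9.4·(L/(gh_f))^5.2]^0.04
LQ²/(gh_f) = 0.6780; L/(gh_f) = 4.527
Term 1 = ε^1.25·(…)^4.75 = 5.18×10^-7; Term 2 = ν·Q^9.4·(…)^5.2 = 3.46×10^-7
D = 0.66·(5.18×10^-7 + 3.46×10^-7)^0.04 = 0.3776 m = 378 mm
Check: V = 3.46 m/s, Re = 1.29×10^6, f = 0.01338, h_f = 29.1 m ≈ 30.4 m ✓

D ≈ 378 mm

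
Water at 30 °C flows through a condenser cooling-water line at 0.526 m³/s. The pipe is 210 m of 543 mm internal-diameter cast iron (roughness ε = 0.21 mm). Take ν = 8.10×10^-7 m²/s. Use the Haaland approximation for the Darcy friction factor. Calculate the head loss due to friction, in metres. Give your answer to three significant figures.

V = 4Q/(πD²) = 4·0.526/(π·0.543²) = 2.271 m/s
Re = VD/ν = 2.271·0.543/8.10×10^-7 = 1.52×10^6 → turbulent
ε/D = 0.21/543 = 3.87×10^-4
Haaland: f = 0.01616
h_f = f(L/D)V²/(2g) = 0.01616·(210/0.543)·2.271²/(2·9.81) = 1.644 m

h_f ≈ 1.64 m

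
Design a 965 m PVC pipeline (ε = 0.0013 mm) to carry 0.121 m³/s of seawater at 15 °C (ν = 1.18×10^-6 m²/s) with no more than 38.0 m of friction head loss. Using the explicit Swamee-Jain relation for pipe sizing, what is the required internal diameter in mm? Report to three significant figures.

Swamee-Jain (Type III): D = 0.66·[ε^1.25·(LQ²/(gh_f))^4.75 + ν·Q^9.4·(L/(gh_f))^5.2]^0.04
LQ²/(gh_f) = 0.03790; L/(gh_f) = 2.589
Term 1 = ε^1.25·(…)^4.75 = 7.78×10^-15; Term 2 = ν·Q^9.4·(…)^5.2 = 3.96×10^-13
D = 0.66·(7.78×10^-15 + 3.96×10^-13)^0.04 = 0.2108 m = 211 mm
Check: V = 3.47 m/s, Re = 6.19×10^5, f = 0.01272, h_f = 35.7 m ≈ 38.0 m ✓

D ≈ 211 mm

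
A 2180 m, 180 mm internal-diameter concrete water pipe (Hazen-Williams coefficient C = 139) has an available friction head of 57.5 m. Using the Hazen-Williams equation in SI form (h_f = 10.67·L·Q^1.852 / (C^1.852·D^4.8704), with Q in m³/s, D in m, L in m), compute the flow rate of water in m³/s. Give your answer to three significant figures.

Q ≈ 0.0598 m³/s

Rearranging: Q = [h_f·C^1.852·D^4.8704 / (10.67·L)]^(1/1.852)
Q = [57.5·139^1.852·0.180^4.8704 / (10.67·2180)]^0.540 = 0.05983 m³/s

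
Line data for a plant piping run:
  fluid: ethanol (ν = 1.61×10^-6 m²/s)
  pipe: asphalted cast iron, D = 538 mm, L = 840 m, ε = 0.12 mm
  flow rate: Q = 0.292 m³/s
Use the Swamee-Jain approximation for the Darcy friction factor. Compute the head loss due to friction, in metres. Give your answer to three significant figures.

V = 4Q/(πD²) = 4·0.292/(π·0.538²) = 1.284 m/s
Re = VD/ν = 1.284·0.538/1.61×10^-6 = 4.29×10^5 → turbulent
ε/D = 0.12/538 = 2.23×10^-4
Swamee-Jain: f = 0.01593
h_f = f(L/D)V²/(2g) = 0.01593·(840/0.538)·1.284²/(2·9.81) = 2.091 m

h_f ≈ 2.09 m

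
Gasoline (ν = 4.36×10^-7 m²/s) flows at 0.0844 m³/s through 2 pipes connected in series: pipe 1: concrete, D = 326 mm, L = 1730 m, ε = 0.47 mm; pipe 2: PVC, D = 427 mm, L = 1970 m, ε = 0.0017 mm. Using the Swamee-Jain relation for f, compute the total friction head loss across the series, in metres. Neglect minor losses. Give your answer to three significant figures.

Pipe 1: V = 1.011 m/s, Re = 7.56×10^5, ε/D = 0.00144, f = 0.02191, h_1 = f(L/D)V²/2g = 6.060 m
Pipe 2: V = 0.5894 m/s, Re = 5.77×10^5, ε/D = 3.98×10^-6, f = 0.01283, h_2 = f(L/D)V²/2g = 1.048 m
Series → Q common, losses add: H = Σh = 7.108 m

H ≈ 7.11 m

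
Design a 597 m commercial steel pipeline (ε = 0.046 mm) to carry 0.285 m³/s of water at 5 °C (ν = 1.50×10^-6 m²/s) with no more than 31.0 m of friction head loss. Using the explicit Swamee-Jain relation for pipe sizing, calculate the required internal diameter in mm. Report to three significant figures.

D ≈ 288 mm

Swamee-Jain (Type III): D = 0.66·[ε^1.25·(LQ²/(gh_f))^4.75 + ν·Q^9.4·(L/(gh_f))^5.2]^0.04
LQ²/(gh_f) = 0.1595; L/(gh_f) = 1.963
Term 1 = ε^1.25·(…)^4.75 = 6.18×10^-10; Term 2 = ν·Q^9.4·(…)^5.2 = 3.76×10^-10
D = 0.66·(6.18×10^-10 + 3.76×10^-10)^0.04 = 0.2880 m = 288 mm
Check: V = 4.37 m/s, Re = 8.40×10^5, f = 0.01448, h_f = 29.3 m ≈ 31.0 m ✓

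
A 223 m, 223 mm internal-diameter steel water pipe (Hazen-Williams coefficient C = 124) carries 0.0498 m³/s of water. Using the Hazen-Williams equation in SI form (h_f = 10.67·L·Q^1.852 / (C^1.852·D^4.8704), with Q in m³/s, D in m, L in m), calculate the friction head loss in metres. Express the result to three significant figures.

h_f = 10.67·223·0.0498^1.852 / (124^1.852·0.223^4.8704) = 1.823 m

h_f ≈ 1.82 m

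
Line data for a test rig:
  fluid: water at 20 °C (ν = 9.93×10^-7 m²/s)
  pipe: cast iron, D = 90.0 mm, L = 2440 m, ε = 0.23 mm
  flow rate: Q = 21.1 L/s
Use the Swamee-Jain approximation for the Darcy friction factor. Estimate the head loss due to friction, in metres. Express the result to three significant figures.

h_f ≈ 390 m

V = 4Q/(πD²) = 4·0.0211/(π·0.0900²) = 3.317 m/s
Re = VD/ν = 3.317·0.0900/9.93×10^-7 = 3.01×10^5 → turbulent
ε/D = 0.23/90.0 = 0.00256
Swamee-Jain: f = 0.02568
h_f = f(L/D)V²/(2g) = 0.02568·(2440/0.0900)·3.317²/(2·9.81) = 390.3 m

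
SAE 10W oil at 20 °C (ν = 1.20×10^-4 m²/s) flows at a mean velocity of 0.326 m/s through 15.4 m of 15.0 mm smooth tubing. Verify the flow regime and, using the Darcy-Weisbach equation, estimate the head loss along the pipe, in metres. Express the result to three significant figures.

h_f ≈ 8.73 m

Re = VD/ν = 0.326·0.01500/1.20×10^-4 = 40.8 → laminar (Re < 2300)
f = 64/Re = 1.571
h_f = f(L/D)V²/(2g) = 1.571·(15.4/0.01500)·0.326²/(2·9.81) = 8.734 m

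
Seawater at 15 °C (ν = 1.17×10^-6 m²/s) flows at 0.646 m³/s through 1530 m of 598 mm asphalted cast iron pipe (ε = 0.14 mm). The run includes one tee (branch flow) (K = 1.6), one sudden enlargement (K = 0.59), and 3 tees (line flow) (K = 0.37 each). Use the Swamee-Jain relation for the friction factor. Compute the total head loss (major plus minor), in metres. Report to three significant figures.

V = 4Q/(πD²) = 2.300 m/s; V²/2g = 0.2696 m
Re = 1.18×10^6, ε/D = 2.34×10^-4 → f = 0.01501 (Swamee-Jain)
Major: h_f = f(L/D)·V²/2g = 0.01501·2559·0.2696 = 10.36 m
Minor: ΣK = 3.30; h_m = ΣK·V²/2g = 0.8898 m
Total H_L = 10.36 + 0.8898 = 11.25 m

H_L ≈ 11.2 m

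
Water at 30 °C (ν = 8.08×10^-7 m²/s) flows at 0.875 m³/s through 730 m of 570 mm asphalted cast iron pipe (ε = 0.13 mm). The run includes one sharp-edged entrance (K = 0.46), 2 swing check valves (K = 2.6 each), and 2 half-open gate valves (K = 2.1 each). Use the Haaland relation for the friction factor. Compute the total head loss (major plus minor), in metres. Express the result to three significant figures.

H_L ≈ 17.0 m

V = 4Q/(πD²) = 3.429 m/s; V²/2g = 0.5993 m
Re = 2.42×10^6, ε/D = 2.28×10^-4 → f = 0.01447 (Haaland)
Major: h_f = f(L/D)·V²/2g = 0.01447·1281·0.5993 = 11.11 m
Minor: ΣK = 9.86; h_m = ΣK·V²/2g = 5.909 m
Total H_L = 11.11 + 5.909 = 17.01 m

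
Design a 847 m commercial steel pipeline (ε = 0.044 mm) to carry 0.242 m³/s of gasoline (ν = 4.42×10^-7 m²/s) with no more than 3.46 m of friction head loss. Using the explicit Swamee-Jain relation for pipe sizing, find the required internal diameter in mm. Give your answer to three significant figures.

D ≈ 438 mm

Swamee-Jain (Type III): D = 0.66·[ε^1.25·(LQ²/(gh_f))^4.75 + ν·Q^9.4·(L/(gh_f))^5.2]^0.04
LQ²/(gh_f) = 1.461; L/(gh_f) = 24.95
Term 1 = ε^1.25·(…)^4.75 = 2.17×10^-5; Term 2 = ν·Q^9.4·(…)^5.2 = 1.31×10^-5
D = 0.66·(2.17×10^-5 + 1.31×10^-5)^0.04 = 0.4378 m = 438 mm
Check: V = 1.61 m/s, Re = 1.59×10^6, f = 0.01306, h_f = 3.33 m ≈ 3.46 m ✓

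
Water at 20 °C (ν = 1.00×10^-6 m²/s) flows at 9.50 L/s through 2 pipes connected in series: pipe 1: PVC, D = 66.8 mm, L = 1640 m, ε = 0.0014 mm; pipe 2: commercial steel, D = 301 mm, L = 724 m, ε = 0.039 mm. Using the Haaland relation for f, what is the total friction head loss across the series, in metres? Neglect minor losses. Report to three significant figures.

H ≈ 146 m

Pipe 1: V = 2.711 m/s, Re = 1.81×10^5, ε/D = 2.10×10^-5, f = 0.01593, h_1 = f(L/D)V²/2g = 146.4 m
Pipe 2: V = 0.1335 m/s, Re = 4.02×10^4, ε/D = 1.30×10^-4, f = 0.02210, h_2 = f(L/D)V²/2g = 0.04828 m
Series → Q common, losses add: H = Σh = 146.5 m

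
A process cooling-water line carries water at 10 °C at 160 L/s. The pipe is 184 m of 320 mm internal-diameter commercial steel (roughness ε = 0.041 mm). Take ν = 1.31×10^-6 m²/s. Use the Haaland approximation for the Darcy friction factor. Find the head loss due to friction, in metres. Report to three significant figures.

V = 4Q/(πD²) = 4·0.160/(π·0.320²) = 1.989 m/s
Re = VD/ν = 1.989·0.320/1.31×10^-6 = 4.86×10^5 → turbulent
ε/D = 0.041/320 = 1.28×10^-4
Haaland: f = 0.01462
h_f = f(L/D)V²/(2g) = 0.01462·(184/0.320)·1.989²/(2·9.81) = 1.695 m

h_f ≈ 1.70 m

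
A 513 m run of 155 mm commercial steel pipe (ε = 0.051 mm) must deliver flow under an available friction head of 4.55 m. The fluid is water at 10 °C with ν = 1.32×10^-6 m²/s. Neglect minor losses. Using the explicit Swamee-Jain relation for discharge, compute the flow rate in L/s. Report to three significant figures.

Swamee-Jain (Type II): Q = -0.965·√(gD⁵h_f/L)·ln[ε/(3.7D) + √(3.17ν²L/(gD³h_f))]
√(gD⁵h_f/L) = √(9.81·0.155⁵·4.55/513) = 0.002790
ε/(3.7D) = 8.89×10^-5; √(3.17ν²L/(gD³h_f)) = 1.31×10^-4
Q = -0.965·0.002790·ln(2.195×10^-4) = 0.02268 m³/s
Check: V = 1.20 m/s, Re = 1.41×10^5, f = 0.01873, h_f = 4.56 m ≈ 4.55 m ✓

Q ≈ 22.7 L/s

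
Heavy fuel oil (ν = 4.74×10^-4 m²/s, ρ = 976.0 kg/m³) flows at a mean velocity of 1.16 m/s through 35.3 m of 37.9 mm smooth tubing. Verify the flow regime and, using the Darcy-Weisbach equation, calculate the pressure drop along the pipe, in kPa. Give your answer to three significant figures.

Δp ≈ 422 kPa

Re = VD/ν = 1.16·0.03790/4.74×10^-4 = 92.8 → laminar (Re < 2300)
f = 64/Re = 0.6900
h_f = f(L/D)V²/(2g) = 0.6900·(35.3/0.03790)·1.16²/(2·9.81) = 44.08 m
Δp = ρg·h_f = 976.0·9.81·44.08 = 422.0 kPa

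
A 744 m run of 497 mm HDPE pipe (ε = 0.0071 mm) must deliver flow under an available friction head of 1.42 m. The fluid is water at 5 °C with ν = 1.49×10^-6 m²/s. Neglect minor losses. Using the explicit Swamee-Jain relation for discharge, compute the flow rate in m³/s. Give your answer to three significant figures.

Q ≈ 0.224 m³/s

Swamee-Jain (Type II): Q = -0.965·√(gD⁵h_f/L)·ln[ε/(3.7D) + √(3.17ν²L/(gD³h_f))]
√(gD⁵h_f/L) = √(9.81·0.497⁵·1.42/744) = 0.02383
ε/(3.7D) = 3.86×10^-6; √(3.17ν²L/(gD³h_f)) = 5.53×10^-5
Q = -0.965·0.02383·ln(5.919×10^-5) = 0.2238 m³/s
Check: V = 1.15 m/s, Re = 3.85×10^5, f = 0.01392, h_f = 1.41 m ≈ 1.42 m ✓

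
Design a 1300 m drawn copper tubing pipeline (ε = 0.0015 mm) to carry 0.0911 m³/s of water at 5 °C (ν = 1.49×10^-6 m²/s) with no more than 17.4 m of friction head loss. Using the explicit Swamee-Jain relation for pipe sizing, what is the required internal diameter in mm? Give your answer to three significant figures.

Swamee-Jain (Type III): D = 0.66·[ε^1.25·(LQ²/(gh_f))^4.75 + ν·Q^9.4·(L/(gh_f))^5.2]^0.04
LQ²/(gh_f) = 0.06321; L/(gh_f) = 7.616
Term 1 = ε^1.25·(…)^4.75 = 1.06×10^-13; Term 2 = ν·Q^9.4·(…)^5.2 = 9.50×10^-12
D = 0.66·(1.06×10^-13 + 9.50×10^-12)^0.04 = 0.2392 m = 239 mm
Check: V = 2.03 m/s, Re = 3.25×10^5, f = 0.01424, h_f = 16.2 m ≈ 17.4 m ✓

D ≈ 239 mm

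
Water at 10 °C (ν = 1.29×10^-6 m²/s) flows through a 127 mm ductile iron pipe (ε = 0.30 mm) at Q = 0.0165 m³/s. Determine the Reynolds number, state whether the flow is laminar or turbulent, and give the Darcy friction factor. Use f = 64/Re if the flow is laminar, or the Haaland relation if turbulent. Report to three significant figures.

Re ≈ 1.28×10^5; turbulent; f ≈ 0.0256

V = 4Q/(πD²) = 1.303 m/s
Re = VD/ν = 1.303·0.127/1.29×10^-6 = 1.28×10^5
Re > 4000 → turbulent; ε/D = 0.00236
Haaland: f = 0.02562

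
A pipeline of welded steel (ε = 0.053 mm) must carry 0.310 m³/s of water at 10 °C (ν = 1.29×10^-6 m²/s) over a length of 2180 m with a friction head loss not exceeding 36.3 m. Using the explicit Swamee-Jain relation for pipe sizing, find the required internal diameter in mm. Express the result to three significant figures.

Swamee-Jain (Type III): D = 0.66·[ε^1.25·(LQ²/(gh_f))^4.75 + ν·Q^9.4·(L/(gh_f))^5.2]^0.04
LQ²/(gh_f) = 0.5883; L/(gh_f) = 6.122
Term 1 = ε^1.25·(…)^4.75 = 3.64×10^-7; Term 2 = ν·Q^9.4·(…)^5.2 = 2.64×10^-7
D = 0.66·(3.64×10^-7 + 2.64×10^-7)^0.04 = 0.3728 m = 373 mm
Check: V = 2.84 m/s, Re = 8.21×10^5, f = 0.01429, h_f = 34.4 m ≈ 36.3 m ✓

D ≈ 373 mm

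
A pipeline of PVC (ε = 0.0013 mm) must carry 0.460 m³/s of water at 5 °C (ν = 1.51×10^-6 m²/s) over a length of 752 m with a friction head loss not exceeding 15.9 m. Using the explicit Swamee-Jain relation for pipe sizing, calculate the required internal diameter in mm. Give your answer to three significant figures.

D ≈ 400 mm

Swamee-Jain (Type III): D = 0.66·[ε^1.25·(LQ²/(gh_f))^4.75 + ν·Q^9.4·(L/(gh_f))^5.2]^0.04
LQ²/(gh_f) = 1.020; L/(gh_f) = 4.821
Term 1 = ε^1.25·(…)^4.75 = 4.83×10^-8; Term 2 = ν·Q^9.4·(…)^5.2 = 3.64×10^-6
D = 0.66·(4.83×10^-8 + 3.64×10^-6)^0.04 = 0.4002 m = 400 mm
Check: V = 3.66 m/s, Re = 9.69×10^5, f = 0.01175, h_f = 15.1 m ≈ 15.9 m ✓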